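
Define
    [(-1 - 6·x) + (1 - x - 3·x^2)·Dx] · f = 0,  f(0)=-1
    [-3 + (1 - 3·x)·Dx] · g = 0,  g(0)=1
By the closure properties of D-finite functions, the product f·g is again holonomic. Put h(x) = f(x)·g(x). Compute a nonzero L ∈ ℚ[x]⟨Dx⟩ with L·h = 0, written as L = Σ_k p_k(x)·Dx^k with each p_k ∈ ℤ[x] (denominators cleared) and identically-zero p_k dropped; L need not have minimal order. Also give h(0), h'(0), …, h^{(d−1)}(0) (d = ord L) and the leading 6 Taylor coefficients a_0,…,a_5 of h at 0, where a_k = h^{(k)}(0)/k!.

L = (-4 + 27·x^2) + (1 - 4·x + 9·x^3)·Dx  (order 1).
h: a_k = -1, -4, -16, -55, -184, -592, …
ICs: h(0) = -1.

f: a_k = -1, -1, -4, -7, -19, -40, …
g: a_k = 1, 3, 9, 27, 81, 243, …
Product ⇒ symmetric product L₀, ord ≤ 1.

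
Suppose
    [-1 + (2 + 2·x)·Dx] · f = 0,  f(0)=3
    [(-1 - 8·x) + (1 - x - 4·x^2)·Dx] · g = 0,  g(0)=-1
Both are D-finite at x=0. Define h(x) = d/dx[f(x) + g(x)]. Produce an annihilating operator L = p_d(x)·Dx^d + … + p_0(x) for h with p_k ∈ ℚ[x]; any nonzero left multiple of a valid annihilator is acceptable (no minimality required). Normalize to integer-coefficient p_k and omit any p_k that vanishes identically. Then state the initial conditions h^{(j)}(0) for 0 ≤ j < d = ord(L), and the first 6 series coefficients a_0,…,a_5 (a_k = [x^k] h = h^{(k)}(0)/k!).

f: a_k = 3, 3/2, -3/8, 3/16, -15/128, 21/256, …
g: a_k = -1, -1, -5, -9, -29, -65, …
L₀ := lclm(L_f,L_g); ord L₀ ≤ 1+1.
h₀' ⇒ L via d/dx closure of L₀.
L = (-138 - 1110·x - 2208·x^2 - 3648·x^3 - 1920·x^4) + (-213 - 2334·x - 6429·x^2 - 12816·x^3 - 14352·x^4 - 5760·x^5)·Dx + (42 + 150·x + 246·x^2 - 598·x^3 - 2880·x^4 - 3424·x^5 - 1280·x^6)·Dx^2  (order 2).
h: a_k = 1/2, -43/4, -423/16, -3727/32, -83095/256, -556221/512, …
ICs: h(0) = 1/2, h′(0) = -43/4.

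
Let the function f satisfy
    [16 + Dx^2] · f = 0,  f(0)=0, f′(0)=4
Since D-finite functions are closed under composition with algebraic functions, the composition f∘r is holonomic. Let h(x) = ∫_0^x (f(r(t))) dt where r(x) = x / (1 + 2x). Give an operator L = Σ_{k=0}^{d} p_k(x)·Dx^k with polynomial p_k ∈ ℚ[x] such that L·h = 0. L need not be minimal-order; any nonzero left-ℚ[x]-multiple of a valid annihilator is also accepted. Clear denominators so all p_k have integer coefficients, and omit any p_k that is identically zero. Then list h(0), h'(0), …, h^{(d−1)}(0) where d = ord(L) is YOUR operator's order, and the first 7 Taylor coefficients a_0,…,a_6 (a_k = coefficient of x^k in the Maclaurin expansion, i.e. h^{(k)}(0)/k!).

L = 16·Dx + (4 + 24·x + 48·x^2 + 32·x^3)·Dx^2 + (1 + 8·x + 24·x^2 + 32·x^3 + 16·x^4)·Dx^3  (order 3).
h: a_k = 0, 0, 2, -8/3, 4/3, 32/5, -1376/45, …
ICs: h(0) = 0, h′(0) = 0, h′′(0) = 4.

f: a_k = 0, 4, 0, -32/3, 0, 128/15, 0, …
Substitute x→r, Dx→(1/r')Dx; clear ⇒ L₀.
h=∫₀ˣh₀: take L = L₀·Dx.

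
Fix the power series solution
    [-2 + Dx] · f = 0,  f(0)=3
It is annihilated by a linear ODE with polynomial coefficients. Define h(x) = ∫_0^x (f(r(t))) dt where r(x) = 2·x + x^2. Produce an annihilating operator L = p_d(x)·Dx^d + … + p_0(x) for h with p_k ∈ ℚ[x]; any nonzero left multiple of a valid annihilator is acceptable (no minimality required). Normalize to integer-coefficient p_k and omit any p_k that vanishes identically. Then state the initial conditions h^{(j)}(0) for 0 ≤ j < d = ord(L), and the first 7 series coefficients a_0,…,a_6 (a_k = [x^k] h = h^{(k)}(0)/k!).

L = (-4 - 4·x)·Dx + Dx^2  (order 2).
h: a_k = 0, 3, 6, 10, 14, 86/5, 284/15, …
ICs: h(0) = 0, h′(0) = 3.

f: a_k = 3, 6, 6, 4, 2, 4/5, 4/15, …
f∘r: x↦r, Dx↦Dx/r' in L_f ⇒ L₀.
∫: right-multiply L₀ by Dx.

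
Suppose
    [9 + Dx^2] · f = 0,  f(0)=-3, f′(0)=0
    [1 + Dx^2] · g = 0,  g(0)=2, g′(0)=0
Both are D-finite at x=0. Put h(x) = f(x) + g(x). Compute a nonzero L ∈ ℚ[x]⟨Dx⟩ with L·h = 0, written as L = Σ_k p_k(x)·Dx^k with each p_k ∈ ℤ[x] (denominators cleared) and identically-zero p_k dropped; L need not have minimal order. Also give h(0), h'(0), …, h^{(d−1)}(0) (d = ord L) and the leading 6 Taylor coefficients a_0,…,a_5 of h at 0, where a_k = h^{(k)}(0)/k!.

f: a_k = -3, 0, 27/2, 0, -81/8, 0, …
g: a_k = 2, 0, -1, 0, 1/12, 0, …
Weyl lclm of L_f,L_g ⇒ L₀ (ord ≤ 4).
L = 9 + 10·Dx^2 + Dx^4  (order 4).
h: a_k = -1, 0, 25/2, 0, -241/24, 0, …
ICs: h(0) = -1, h′(0) = 0, h′′(0) = 25, h′′′(0) = 0.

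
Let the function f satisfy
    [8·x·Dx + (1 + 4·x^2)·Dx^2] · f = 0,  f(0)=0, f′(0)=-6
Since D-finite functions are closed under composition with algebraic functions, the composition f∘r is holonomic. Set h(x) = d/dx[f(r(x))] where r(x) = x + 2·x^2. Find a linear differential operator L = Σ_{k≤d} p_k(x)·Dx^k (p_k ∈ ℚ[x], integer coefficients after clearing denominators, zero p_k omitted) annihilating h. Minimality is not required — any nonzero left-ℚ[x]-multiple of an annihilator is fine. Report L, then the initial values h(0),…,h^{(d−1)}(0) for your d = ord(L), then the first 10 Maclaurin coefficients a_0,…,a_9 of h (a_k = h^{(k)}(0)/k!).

f: a_k = 0, -6, 0, 8, 0, -96/5, 0, 384/7, 0, -512/3, …
Substitute x→r, Dx→(1/r')Dx; clear ⇒ L₀.
Differentiate: ansatz ord ≤ ord L₀ ⇒ L.
L = (-4 + 8·x + 64·x^2 + 192·x^3 + 192·x^4) + (1 + 4·x + 4·x^2 + 32·x^3 + 80·x^4 + 64·x^5)·Dx  (order 1).
h: a_k = -6, -24, 24, 192, 384, -768, -4992, -6144, 26112, 116736, …
ICs: h(0) = -6.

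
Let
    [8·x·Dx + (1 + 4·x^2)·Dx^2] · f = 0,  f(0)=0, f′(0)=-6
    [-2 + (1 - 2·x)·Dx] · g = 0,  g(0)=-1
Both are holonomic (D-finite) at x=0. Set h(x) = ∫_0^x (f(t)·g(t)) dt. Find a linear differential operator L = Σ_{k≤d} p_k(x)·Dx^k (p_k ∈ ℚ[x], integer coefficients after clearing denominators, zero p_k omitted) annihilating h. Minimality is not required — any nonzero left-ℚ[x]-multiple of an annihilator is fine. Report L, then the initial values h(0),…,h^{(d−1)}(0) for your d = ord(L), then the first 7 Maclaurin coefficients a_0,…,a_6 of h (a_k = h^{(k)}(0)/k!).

f: a_k = 0, -6, 0, 8, 0, -96/5, 0, …
g: a_k = -1, -2, -4, -8, -16, -32, -64, …
L₀ := L_f ⊗_s L_g (sym. prod.), ord ≤ 2.
Integrate: L := L₀·Dx.
L = 16·x·Dx + (4 - 8·x + 32·x^2)·Dx^2 + (-1 + 2·x - 4·x^2 + 8·x^3)·Dx^3  (order 3).
h: a_k = 0, 0, 3, 4, 4, 32/5, 208/15, …
ICs: h(0) = 0, h′(0) = 0, h′′(0) = 6.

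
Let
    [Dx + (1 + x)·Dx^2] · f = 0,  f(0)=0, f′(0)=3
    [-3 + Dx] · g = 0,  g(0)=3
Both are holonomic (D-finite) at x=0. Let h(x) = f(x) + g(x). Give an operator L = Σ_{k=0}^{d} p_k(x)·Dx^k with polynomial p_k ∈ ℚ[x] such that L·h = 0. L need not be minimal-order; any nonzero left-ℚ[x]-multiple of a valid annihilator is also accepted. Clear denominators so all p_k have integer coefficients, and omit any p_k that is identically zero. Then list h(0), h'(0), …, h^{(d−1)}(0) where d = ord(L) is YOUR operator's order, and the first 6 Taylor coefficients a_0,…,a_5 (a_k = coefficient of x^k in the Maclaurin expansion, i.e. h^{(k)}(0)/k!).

L = (-15 - 9·x)·Dx + (-7 - 18·x - 9·x^2)·Dx^2 + (4 + 7·x + 3·x^2)·Dx^3  (order 3).
h: a_k = 3, 12, 12, 29/2, 75/8, 267/40, …
ICs: h(0) = 3, h′(0) = 12, h′′(0) = 24.

f: a_k = 0, 3, -3/2, 1, -3/4, 3/5, …
g: a_k = 3, 9, 27/2, 27/2, 81/8, 243/40, …
Sum ⇒ L₀ = lclm(L_f,L_g) in ℚ(x)⟨Dx⟩.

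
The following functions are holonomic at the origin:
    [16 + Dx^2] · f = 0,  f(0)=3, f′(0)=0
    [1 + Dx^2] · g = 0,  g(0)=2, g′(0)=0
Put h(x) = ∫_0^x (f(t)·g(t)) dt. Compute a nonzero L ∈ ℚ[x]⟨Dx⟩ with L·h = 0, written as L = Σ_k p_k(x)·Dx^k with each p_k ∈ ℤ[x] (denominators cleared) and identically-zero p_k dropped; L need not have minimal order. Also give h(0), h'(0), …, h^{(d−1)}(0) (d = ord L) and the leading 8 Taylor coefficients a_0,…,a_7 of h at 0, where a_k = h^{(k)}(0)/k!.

L = 225·Dx + 34·Dx^3 + Dx^5  (order 5).
h: a_k = 0, 6, 0, -17, 0, 353/20, 0, -8177/840, …
ICs: h(0) = 0, h′(0) = 6, h′′(0) = 0, h′′′(0) = -102, h′′′′(0) = 0.

f: a_k = 3, 0, -24, 0, 32, 0, -256/15, 0, …
g: a_k = 2, 0, -1, 0, 1/12, 0, -1/360, 0, …
Sym-product of L_f,L_g gives L₀ (≤ ord 4).
∫: right-multiply L₀ by Dx.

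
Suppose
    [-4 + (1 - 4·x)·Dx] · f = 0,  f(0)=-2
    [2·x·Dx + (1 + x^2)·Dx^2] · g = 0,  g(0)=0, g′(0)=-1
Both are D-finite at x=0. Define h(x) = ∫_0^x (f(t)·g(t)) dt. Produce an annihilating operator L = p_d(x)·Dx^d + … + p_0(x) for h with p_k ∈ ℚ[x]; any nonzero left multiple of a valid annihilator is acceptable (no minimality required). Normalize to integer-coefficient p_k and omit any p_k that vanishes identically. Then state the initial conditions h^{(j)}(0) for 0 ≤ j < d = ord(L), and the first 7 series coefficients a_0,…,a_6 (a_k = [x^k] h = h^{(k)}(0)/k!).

f: a_k = -2, -8, -32, -128, -512, -2048, -8192, …
g: a_k = 0, -1, 0, 1/3, 0, -1/5, 0, …
f·g: L₀ = L_f ⊗_s L_g, ord ≤ 1·2.
h=∫h₀ ⇒ L = L₀·Dx.
L = 8·x·Dx + (8 - 2·x + 16·x^2)·Dx^2 + (-1 + 4·x - x^2 + 4·x^3)·Dx^3  (order 3).
h: a_k = 0, 0, 1, 8/3, 47/6, 376/15, 3763/45, …
ICs: h(0) = 0, h′(0) = 0, h′′(0) = 2.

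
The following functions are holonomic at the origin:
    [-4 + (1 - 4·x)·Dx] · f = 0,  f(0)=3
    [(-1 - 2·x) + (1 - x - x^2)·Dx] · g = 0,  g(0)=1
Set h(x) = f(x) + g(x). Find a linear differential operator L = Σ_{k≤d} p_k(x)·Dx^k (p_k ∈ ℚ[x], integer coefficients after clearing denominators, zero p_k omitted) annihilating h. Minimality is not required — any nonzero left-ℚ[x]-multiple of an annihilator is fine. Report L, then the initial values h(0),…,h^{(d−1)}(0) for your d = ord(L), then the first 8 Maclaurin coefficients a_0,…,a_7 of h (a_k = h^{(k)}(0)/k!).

f: a_k = 3, 12, 48, 192, 768, 3072, 12288, 49152, …
g: a_k = 1, 1, 2, 3, 5, 8, 13, 21, …
Sum ⇒ L₀ = lclm(L_f,L_g) in ℚ(x)⟨Dx⟩.
L = (-16 - 72·x + 24·x^2 - 32·x^3) + (28 - 38·x - 54·x^2 + 16·x^3 - 64·x^4)·Dx + (-3 + 17·x - 23·x^2 + 14·x^3 - 4·x^4 - 16·x^5)·Dx^2  (order 2).
h: a_k = 4, 13, 50, 195, 773, 3080, 12301, 49173, …
ICs: h(0) = 4, h′(0) = 13.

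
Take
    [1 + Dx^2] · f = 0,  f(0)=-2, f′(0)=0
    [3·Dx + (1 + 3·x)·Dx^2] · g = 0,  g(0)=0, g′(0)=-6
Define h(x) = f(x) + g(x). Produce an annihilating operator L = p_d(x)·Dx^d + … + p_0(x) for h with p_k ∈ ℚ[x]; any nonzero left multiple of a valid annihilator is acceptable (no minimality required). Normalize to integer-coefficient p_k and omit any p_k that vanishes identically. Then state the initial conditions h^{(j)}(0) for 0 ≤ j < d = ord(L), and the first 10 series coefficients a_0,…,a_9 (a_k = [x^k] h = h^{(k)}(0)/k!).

L = (165 + 18·x + 27·x^2)·Dx + (19 + 63·x + 27·x^2 + 27·x^3)·Dx^2 + (165 + 18·x + 27·x^2)·Dx^3 + (19 + 63·x + 27·x^2 + 27·x^3)·Dx^4  (order 4).
h: a_k = -2, -6, 10, -18, 485/12, -486/5, 87481/360, -4374/7, 33067439/20160, -4374, …
ICs: h(0) = -2, h′(0) = -6, h′′(0) = 20, h′′′(0) = -108.

f: a_k = -2, 0, 1, 0, -1/12, 0, 1/360, 0, -1/20160, 0, …
g: a_k = 0, -6, 9, -18, 81/2, -486/5, 243, -4374/7, 6561/4, -4374, …
Sum ⇒ L₀ = lclm(L_f,L_g) in ℚ(x)⟨Dx⟩.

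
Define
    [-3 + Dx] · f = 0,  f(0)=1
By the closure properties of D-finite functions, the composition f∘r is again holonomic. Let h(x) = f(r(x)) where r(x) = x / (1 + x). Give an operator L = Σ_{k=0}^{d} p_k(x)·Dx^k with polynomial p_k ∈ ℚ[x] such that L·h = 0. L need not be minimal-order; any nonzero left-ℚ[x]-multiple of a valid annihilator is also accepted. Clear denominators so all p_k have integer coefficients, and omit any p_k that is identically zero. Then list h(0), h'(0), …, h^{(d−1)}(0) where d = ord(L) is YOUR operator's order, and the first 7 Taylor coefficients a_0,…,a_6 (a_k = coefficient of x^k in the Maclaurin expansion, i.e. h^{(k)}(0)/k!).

L = -3 + (1 + 2·x + x^2)·Dx  (order 1).
h: a_k = 1, 3, 3/2, -3/2, 3/8, 21/40, -69/80, …
ICs: h(0) = 1.

f: a_k = 1, 3, 9/2, 9/2, 27/8, 81/40, 81/80, …
L₀ from L_f via x↦r, Dx↦r'^{-1}Dx.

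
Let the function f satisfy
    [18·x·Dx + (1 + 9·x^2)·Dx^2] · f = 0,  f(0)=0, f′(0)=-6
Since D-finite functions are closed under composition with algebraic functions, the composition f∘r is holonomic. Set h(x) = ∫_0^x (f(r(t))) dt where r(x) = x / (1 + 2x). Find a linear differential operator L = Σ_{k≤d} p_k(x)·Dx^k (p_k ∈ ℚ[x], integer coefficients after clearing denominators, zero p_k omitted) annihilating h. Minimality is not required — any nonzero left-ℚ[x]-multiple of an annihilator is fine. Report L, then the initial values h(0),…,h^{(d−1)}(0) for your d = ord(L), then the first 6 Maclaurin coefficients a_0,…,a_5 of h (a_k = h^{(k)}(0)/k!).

f: a_k = 0, -6, 0, 18, 0, -486/5, …
f∘r: x↦r, Dx↦Dx/r' in L_f ⇒ L₀.
h=∫₀ˣh₀: take L = L₀·Dx.
L = (4 + 26·x)·Dx^2 + (1 + 4·x + 13·x^2)·Dx^3  (order 3).
h: a_k = 0, 0, -3, 4, -3/2, -12, …
ICs: h(0) = 0, h′(0) = 0, h′′(0) = -6.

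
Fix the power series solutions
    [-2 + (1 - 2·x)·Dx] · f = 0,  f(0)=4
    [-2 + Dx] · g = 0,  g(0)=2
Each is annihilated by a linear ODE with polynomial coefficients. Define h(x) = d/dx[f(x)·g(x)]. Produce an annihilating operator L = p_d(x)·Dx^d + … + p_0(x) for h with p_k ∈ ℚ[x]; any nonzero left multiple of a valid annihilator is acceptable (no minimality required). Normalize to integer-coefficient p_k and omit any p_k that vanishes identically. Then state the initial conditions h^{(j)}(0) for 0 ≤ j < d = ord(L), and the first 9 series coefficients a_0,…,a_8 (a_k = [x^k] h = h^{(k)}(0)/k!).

f: a_k = 4, 8, 16, 32, 64, 128, 256, 512, 1024, …
g: a_k = 2, 4, 4, 8/3, 4/3, 8/15, 8/45, 16/315, 4/315, …
Sym-product of L_f,L_g gives L₀ (≤ ord 1).
h=h₀': d/dx-closure on L₀ ⇒ L.
L = (5 - 8·x + 4·x^2) + (-1 + 3·x - 2·x^2)·Dx  (order 1).
h: a_k = 32, 160, 512, 4160/3, 10432/3, 125248/15, 175360/9, 14028928/315, 6313024/63, …
ICs: h(0) = 32.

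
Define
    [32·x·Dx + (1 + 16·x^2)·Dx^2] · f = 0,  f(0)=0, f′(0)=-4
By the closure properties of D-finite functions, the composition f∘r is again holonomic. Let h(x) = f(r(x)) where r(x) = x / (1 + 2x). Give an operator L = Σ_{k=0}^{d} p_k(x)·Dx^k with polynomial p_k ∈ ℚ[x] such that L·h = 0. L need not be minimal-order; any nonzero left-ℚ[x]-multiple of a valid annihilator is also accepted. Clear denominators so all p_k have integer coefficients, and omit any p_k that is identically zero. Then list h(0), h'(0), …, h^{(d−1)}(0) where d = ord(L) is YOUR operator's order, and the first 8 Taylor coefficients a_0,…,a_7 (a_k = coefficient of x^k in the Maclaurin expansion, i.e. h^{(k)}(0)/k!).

f: a_k = 0, -4, 0, 64/3, 0, -1024/5, 0, 16384/7, …
L₀ from L_f via x↦r, Dx↦r'^{-1}Dx.
L = (4 + 40·x)·Dx + (1 + 4·x + 20·x^2)·Dx^2  (order 2).
h: a_k = 0, -4, 8, 16/3, -96, 1216/5, 1408/3, -35584/7, …
ICs: h(0) = 0, h′(0) = -4.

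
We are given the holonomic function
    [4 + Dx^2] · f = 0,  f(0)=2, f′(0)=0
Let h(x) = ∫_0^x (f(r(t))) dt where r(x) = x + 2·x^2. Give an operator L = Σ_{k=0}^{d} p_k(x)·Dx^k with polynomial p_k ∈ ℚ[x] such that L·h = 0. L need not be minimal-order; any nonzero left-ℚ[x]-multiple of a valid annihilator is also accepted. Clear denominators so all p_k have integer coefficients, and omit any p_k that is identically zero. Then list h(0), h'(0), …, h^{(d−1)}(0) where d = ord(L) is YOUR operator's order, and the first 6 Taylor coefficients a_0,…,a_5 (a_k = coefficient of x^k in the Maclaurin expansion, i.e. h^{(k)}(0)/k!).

L = (4 + 48·x + 192·x^2 + 256·x^3)·Dx - 4·Dx^2 + (1 + 4·x)·Dx^3  (order 3).
h: a_k = 0, 2, 0, -4/3, -4, -44/15, …
ICs: h(0) = 0, h′(0) = 2, h′′(0) = 0.

f: a_k = 2, 0, -4, 0, 4/3, 0, …
Substitute x→r, Dx→(1/r')Dx; clear ⇒ L₀.
h=∫₀ˣh₀: take L = L₀·Dx.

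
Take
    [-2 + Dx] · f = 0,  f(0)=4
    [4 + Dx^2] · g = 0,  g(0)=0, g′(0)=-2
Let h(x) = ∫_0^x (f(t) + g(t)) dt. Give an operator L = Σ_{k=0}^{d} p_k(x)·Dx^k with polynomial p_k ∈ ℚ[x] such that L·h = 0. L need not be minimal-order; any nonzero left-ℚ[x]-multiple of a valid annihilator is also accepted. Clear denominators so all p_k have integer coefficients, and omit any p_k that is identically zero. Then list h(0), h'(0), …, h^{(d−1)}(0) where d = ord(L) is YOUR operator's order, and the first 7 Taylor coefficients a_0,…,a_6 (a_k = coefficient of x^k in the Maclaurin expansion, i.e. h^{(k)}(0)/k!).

f: a_k = 4, 8, 8, 16/3, 8/3, 16/15, 16/45, …
g: a_k = 0, -2, 0, 4/3, 0, -4/15, 0, …
Sum ⇒ L₀ = lclm(L_f,L_g) in ℚ(x)⟨Dx⟩.
Integrate: L := L₀·Dx.
L = -8·Dx + 4·Dx^2 - 2·Dx^3 + Dx^4  (order 4).
h: a_k = 0, 4, 3, 8/3, 5/3, 8/15, 2/15, …
ICs: h(0) = 0, h′(0) = 4, h′′(0) = 6, h′′′(0) = 16.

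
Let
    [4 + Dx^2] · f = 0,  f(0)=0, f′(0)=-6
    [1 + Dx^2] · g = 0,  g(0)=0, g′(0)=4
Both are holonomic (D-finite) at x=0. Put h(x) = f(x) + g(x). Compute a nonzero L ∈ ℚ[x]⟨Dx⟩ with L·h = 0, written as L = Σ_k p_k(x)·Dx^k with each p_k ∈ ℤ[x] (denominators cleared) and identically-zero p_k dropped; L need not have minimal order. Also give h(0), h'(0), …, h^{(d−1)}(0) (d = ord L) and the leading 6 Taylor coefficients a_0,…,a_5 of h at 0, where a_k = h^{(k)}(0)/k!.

L = 4 + 5·Dx^2 + Dx^4  (order 4).
h: a_k = 0, -2, 0, 10/3, 0, -23/30, …
ICs: h(0) = 0, h′(0) = -2, h′′(0) = 0, h′′′(0) = 20.

f: a_k = 0, -6, 0, 4, 0, -4/5, …
g: a_k = 0, 4, 0, -2/3, 0, 1/30, …
f+g: L₀ = lclm(L_f,L_g), ord ≤ 2+2.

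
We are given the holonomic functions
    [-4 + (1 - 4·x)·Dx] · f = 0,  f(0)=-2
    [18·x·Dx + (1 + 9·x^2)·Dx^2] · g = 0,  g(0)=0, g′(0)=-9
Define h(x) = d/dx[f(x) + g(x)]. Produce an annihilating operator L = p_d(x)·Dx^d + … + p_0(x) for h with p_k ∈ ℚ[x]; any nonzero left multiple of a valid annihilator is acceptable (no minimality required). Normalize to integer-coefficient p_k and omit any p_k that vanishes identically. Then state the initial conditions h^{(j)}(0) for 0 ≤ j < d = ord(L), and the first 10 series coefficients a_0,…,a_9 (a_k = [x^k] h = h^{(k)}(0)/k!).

f: a_k = -2, -8, -32, -128, -512, -2048, -8192, -32768, -131072, -524288, …
g: a_k = 0, -9, 0, 27, 0, -729/5, 0, 6561/7, 0, -6561, …
L₀ := lclm(L_f,L_g); ord L₀ ≤ 1+2.
Derive L from L₀ (diff closure).
L = (-72 + 1152·x + 1944·x^2) + (57 - 72·x + 765·x^2 + 1944·x^3)·Dx + (-4 + 7·x + 63·x^3 + 324·x^4)·Dx^2  (order 2).
h: a_k = -17, -64, -303, -2048, -10969, -49152, -222815, -1048576, -4777641, -20971520, …
ICs: h(0) = -17, h′(0) = -64.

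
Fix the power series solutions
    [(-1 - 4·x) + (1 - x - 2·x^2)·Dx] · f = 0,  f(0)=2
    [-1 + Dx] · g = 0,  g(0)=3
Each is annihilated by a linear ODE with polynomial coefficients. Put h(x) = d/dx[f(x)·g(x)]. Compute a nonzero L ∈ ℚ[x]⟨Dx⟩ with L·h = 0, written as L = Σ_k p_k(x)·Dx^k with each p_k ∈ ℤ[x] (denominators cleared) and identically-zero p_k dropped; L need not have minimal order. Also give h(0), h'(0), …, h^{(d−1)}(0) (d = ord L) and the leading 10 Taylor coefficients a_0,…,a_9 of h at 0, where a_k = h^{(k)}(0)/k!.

L = (9 + 16·x + 9·x^2 - 12·x^3 + 4·x^4) + (-2 - x + 9·x^2 + 4·x^3 - 4·x^4)·Dx  (order 1).
h: a_k = 12, 54, 156, 425, 2103/2, 50737/20, 88558/15, 3783419/280, 20417113/672, 4084757561/60480, …
ICs: h(0) = 12.

f: a_k = 2, 2, 6, 10, 22, 42, 86, 170, 342, 682, …
g: a_k = 3, 3, 3/2, 1/2, 1/8, 1/40, 1/240, 1/1680, 1/13440, 1/120960, …
L₀ := L_f ⊗_s L_g (sym. prod.), ord ≤ 1.
h₀' ⇒ L via d/dx closure of L₀.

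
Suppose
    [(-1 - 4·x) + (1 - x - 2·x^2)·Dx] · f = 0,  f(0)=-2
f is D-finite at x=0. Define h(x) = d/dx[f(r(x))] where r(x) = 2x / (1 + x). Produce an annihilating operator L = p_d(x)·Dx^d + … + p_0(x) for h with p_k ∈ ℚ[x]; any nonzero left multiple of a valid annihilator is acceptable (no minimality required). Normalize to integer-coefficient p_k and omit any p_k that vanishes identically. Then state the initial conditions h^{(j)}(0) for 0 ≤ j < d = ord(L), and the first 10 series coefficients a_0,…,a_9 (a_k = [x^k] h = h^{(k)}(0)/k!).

L = (10 + 54·x + 270·x^2 + 162·x^3) + (-1 - 10·x + 90·x^3 + 81·x^4)·Dx  (order 1).
h: a_k = -4, -40, -108, -720, -1620, -9720, -20412, -116640, -236196, -1312200, …
ICs: h(0) = -4.

f: a_k = -2, -2, -6, -10, -22, -42, -86, -170, -342, -682, …
h₀=f(r): pull back L_f along r ⇒ L₀.
h=h₀': d/dx-closure on L₀ ⇒ L.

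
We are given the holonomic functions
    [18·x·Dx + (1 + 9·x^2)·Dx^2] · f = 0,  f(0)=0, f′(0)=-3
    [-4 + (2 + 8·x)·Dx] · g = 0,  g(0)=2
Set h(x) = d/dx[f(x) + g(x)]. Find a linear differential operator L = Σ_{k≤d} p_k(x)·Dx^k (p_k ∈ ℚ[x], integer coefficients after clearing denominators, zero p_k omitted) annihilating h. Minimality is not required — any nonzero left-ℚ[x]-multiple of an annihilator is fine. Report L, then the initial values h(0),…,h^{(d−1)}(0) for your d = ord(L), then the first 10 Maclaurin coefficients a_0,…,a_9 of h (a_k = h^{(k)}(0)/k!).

L = (-36 - 360·x + 972·x^2 + 1944·x^3) + (-30 - 144·x - 18·x^2 + 3888·x^3 + 6804·x^4)·Dx + (-2 + 10·x + 108·x^2 + 306·x^3 + 1134·x^4 + 1944·x^5)·Dx^2  (order 2).
h: a_k = 1, -8, 51, -80, 37, -1008, 5883, -13728, 31797, -194480, …
ICs: h(0) = 1, h′(0) = -8.

f: a_k = 0, -3, 0, 9, 0, -243/5, 0, 2187/7, 0, -2187, …
g: a_k = 2, 4, -4, 8, -20, 56, -168, 528, -1716, 5720, …
Sum ⇒ L₀ = lclm(L_f,L_g) in ℚ(x)⟨Dx⟩.
h=h₀': d/dx-closure on L₀ ⇒ L.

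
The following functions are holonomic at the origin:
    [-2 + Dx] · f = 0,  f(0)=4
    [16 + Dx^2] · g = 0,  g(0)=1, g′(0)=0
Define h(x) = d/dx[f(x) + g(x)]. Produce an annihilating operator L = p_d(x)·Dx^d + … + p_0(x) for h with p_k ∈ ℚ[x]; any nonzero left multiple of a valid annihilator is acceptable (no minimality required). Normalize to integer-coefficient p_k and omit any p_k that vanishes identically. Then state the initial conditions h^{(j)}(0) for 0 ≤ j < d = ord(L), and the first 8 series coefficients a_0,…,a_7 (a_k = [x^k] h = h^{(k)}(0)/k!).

L = 32 - 16·Dx + 2·Dx^2 - Dx^3  (order 3).
h: a_k = 8, 0, 16, 160/3, 16/3, -32, 32/45, 832/63, …
ICs: h(0) = 8, h′(0) = 0, h′′(0) = 32.

f: a_k = 4, 8, 8, 16/3, 8/3, 16/15, 16/45, 32/315, …
g: a_k = 1, 0, -8, 0, 32/3, 0, -256/45, 0, …
L₀ := lclm(L_f,L_g); ord L₀ ≤ 1+2.
h₀' ⇒ L via d/dx closure of L₀.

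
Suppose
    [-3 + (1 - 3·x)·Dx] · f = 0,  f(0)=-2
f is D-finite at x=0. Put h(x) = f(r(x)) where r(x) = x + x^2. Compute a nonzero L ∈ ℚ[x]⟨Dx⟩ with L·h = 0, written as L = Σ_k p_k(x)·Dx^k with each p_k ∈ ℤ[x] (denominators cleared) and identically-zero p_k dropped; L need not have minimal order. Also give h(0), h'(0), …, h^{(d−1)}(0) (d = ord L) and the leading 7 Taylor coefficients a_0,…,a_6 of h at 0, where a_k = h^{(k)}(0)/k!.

f: a_k = -2, -6, -18, -54, -162, -486, -1458, …
Change of var in L_f (x↦r) gives L₀.
L = (3 + 6·x) + (-1 + 3·x + 3·x^2)·Dx  (order 1).
h: a_k = -2, -6, -24, -90, -342, -1296, -4914, …
ICs: h(0) = -2.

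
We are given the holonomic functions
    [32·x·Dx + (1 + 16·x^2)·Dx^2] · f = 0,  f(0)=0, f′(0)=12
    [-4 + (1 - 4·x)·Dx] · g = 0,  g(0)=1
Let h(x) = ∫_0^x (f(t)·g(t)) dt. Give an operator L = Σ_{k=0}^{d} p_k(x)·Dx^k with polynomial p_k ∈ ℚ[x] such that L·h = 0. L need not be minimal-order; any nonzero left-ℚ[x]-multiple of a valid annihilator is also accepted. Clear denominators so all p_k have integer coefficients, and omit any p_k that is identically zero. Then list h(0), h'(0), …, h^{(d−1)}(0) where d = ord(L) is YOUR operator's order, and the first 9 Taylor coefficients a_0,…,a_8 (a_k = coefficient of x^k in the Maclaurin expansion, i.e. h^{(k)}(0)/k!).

f: a_k = 0, 12, 0, -64, 0, 3072/5, 0, -49152/7, 0, …
g: a_k = 1, 4, 16, 64, 256, 1024, 4096, 16384, 65536, …
L₀ := L_f ⊗_s L_g (sym. prod.), ord ≤ 2.
h=∫h₀ ⇒ L = L₀·Dx.
L = 128·x·Dx + (8 - 32·x + 256·x^2)·Dx^2 + (-1 + 4·x - 16·x^2 + 64·x^3)·Dx^3  (order 3).
h: a_k = 0, 0, 6, 16, 32, 512/5, 6656/15, 53248/35, 155648/35, …
ICs: h(0) = 0, h′(0) = 0, h′′(0) = 12.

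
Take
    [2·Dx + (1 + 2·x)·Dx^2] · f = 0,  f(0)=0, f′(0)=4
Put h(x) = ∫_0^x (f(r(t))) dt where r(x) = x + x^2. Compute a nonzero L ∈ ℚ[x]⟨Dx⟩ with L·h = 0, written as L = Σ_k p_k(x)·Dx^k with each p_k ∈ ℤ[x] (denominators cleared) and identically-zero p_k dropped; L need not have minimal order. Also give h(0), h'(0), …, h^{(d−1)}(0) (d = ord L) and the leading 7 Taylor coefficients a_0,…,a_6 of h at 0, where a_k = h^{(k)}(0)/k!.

f: a_k = 0, 4, -4, 16/3, -8, 64/5, -64/3, …
h₀=f(r): pull back L_f along r ⇒ L₀.
Integrate: L := L₀·Dx.
L = (4·x + 4·x^2)·Dx^2 + (1 + 4·x + 6·x^2 + 4·x^3)·Dx^3  (order 3).
h: a_k = 0, 0, 2, 0, -2/3, 4/5, -8/15, …
ICs: h(0) = 0, h′(0) = 0, h′′(0) = 4.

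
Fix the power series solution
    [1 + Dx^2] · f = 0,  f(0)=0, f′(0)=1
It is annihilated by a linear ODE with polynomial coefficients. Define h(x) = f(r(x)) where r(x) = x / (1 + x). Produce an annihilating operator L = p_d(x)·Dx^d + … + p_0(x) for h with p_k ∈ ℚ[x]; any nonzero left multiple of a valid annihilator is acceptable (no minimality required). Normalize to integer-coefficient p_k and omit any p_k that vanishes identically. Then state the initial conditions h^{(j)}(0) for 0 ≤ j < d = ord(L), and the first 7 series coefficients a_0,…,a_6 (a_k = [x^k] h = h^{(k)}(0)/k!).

L = 1 + (2 + 6·x + 6·x^2 + 2·x^3)·Dx + (1 + 4·x + 6·x^2 + 4·x^3 + x^4)·Dx^2  (order 2).
h: a_k = 0, 1, -1, 5/6, -1/2, 1/120, 5/8, …
ICs: h(0) = 0, h′(0) = 1.

f: a_k = 0, 1, 0, -1/6, 0, 1/120, 0, …
f∘r: x↦r, Dx↦Dx/r' in L_f ⇒ L₀.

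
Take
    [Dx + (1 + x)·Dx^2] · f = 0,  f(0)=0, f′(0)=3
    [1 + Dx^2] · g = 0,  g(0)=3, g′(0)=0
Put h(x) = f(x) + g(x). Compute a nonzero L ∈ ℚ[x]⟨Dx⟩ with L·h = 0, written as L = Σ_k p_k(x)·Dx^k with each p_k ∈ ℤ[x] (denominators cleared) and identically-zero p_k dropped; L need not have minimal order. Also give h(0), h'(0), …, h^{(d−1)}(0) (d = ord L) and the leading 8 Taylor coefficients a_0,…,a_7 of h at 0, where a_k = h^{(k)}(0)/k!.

f: a_k = 0, 3, -3/2, 1, -3/4, 3/5, -1/2, 3/7, …
g: a_k = 3, 0, -3/2, 0, 1/8, 0, -1/240, 0, …
h₀=f+g: left-lcm gives L₀, ord ≤ 4.
L = (7 + 2·x + x^2)·Dx + (3 + 5·x + 3·x^2 + x^3)·Dx^2 + (7 + 2·x + x^2)·Dx^3 + (3 + 5·x + 3·x^2 + x^3)·Dx^4  (order 4).
h: a_k = 3, 3, -3, 1, -5/8, 3/5, -121/240, 3/7, …
ICs: h(0) = 3, h′(0) = 3, h′′(0) = -6, h′′′(0) = 6.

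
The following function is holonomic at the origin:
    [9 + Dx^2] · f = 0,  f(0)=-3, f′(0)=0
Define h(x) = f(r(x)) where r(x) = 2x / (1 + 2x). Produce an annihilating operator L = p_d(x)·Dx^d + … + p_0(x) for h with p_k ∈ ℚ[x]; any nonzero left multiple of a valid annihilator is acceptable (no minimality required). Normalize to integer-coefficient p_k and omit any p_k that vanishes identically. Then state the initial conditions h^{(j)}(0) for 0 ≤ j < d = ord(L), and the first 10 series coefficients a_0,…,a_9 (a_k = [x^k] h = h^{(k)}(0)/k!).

f: a_k = -3, 0, 27/2, 0, -81/8, 0, 243/80, 0, -2187/4480, 0, …
L₀ from L_f via x↦r, Dx↦r'^{-1}Dx.
L = 36 + (4 + 24·x + 48·x^2 + 32·x^3)·Dx + (1 + 8·x + 24·x^2 + 32·x^3 + 16·x^4)·Dx^2  (order 2).
h: a_k = -3, 0, 54, -216, 486, -432, -9828/5, 66096/5, -1761318/35, 5247072/35, …
ICs: h(0) = -3, h′(0) = 0.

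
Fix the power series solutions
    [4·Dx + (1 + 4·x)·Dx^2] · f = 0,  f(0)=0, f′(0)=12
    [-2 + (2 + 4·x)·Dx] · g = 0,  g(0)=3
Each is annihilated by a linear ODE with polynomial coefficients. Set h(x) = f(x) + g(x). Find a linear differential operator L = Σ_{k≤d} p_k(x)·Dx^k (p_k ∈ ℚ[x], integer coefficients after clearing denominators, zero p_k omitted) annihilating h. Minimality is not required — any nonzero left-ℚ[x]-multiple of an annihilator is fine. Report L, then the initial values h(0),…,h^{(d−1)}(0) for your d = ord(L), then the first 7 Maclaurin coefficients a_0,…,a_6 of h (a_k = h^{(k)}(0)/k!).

f: a_k = 0, 12, -24, 64, -192, 3072/5, -2048, …
g: a_k = 3, 3, -3/2, 3/2, -15/8, 21/8, -63/16, …
Sum ⇒ L₀ = lclm(L_f,L_g) in ℚ(x)⟨Dx⟩.
L = (20 + 16·x)·Dx + (29 + 104·x + 80·x^2)·Dx^2 + (3 + 22·x + 48·x^2 + 32·x^3)·Dx^3  (order 3).
h: a_k = 3, 15, -51/2, 131/2, -1551/8, 24681/40, -32831/16, …
ICs: h(0) = 3, h′(0) = 15, h′′(0) = -51.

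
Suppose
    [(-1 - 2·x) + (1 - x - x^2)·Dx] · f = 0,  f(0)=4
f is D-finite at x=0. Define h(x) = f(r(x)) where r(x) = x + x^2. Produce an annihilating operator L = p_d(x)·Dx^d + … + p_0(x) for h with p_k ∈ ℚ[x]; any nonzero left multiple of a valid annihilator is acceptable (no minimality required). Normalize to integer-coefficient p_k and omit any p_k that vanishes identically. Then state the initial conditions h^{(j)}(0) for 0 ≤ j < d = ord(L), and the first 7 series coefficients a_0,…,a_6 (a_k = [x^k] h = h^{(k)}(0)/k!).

f: a_k = 4, 4, 8, 12, 20, 32, 52, …
f∘r: x↦r, Dx↦Dx/r' in L_f ⇒ L₀.
L = (1 + 4·x + 6·x^2 + 4·x^3) + (-1 + x + 2·x^2 + 2·x^3 + x^4)·Dx  (order 1).
h: a_k = 4, 4, 12, 28, 64, 148, 344, …
ICs: h(0) = 4.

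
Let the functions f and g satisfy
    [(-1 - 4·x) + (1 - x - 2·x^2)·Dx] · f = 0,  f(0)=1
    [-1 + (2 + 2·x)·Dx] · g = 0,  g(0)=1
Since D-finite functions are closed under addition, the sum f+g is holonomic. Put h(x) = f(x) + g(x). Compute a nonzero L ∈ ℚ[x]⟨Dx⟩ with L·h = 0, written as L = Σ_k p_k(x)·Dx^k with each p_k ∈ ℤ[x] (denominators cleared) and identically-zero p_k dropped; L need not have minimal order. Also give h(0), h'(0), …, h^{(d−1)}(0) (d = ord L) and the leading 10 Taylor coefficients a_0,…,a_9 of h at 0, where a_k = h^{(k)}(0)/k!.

L = (-13 - 26·x - 40·x^2) + (25 + 69·x + 144·x^2 + 100·x^3)·Dx + (-2 - 20·x + 6·x^2 + 64·x^3 + 40·x^4)·Dx^2  (order 2).
h: a_k = 2, 3/2, 23/8, 81/16, 1403/128, 5383/256, 44011/1024, 174113/2048, 5602899/32768, 22348491/65536, …
ICs: h(0) = 2, h′(0) = 3/2.

f: a_k = 1, 1, 3, 5, 11, 21, 43, 85, 171, 341, …
g: a_k = 1, 1/2, -1/8, 1/16, -5/128, 7/256, -21/1024, 33/2048, -429/32768, 715/65536, …
h₀=f+g: left-lcm gives L₀, ord ≤ 2.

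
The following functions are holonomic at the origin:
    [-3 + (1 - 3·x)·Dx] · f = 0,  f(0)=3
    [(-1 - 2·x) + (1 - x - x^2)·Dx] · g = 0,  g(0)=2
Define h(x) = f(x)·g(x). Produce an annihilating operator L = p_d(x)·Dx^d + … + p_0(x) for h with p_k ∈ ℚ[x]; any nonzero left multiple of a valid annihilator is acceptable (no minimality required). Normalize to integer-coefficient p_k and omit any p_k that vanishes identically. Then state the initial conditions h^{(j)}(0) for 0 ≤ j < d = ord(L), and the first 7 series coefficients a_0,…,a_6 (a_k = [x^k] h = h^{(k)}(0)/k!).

L = (-4 + 4·x + 9·x^2) + (1 - 4·x + 2·x^2 + 3·x^3)·Dx  (order 1).
h: a_k = 6, 24, 84, 270, 840, 2568, 7782, …
ICs: h(0) = 6.

f: a_k = 3, 9, 27, 81, 243, 729, 2187, …
g: a_k = 2, 2, 4, 6, 10, 16, 26, …
Sym-product of L_f,L_g gives L₀ (≤ ord 1).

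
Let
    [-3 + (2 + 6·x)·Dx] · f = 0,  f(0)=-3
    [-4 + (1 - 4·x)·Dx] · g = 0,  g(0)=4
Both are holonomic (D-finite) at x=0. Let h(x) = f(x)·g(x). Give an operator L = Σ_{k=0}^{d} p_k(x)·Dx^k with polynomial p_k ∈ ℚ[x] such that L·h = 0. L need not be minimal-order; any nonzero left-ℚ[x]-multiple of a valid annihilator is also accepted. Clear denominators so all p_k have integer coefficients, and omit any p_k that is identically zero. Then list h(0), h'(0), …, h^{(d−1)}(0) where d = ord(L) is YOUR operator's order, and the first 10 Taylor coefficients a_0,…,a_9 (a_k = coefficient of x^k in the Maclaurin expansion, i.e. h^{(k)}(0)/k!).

L = (11 + 12·x) + (-2 + 2·x + 24·x^2)·Dx  (order 1).
h: a_k = -12, -66, -501/2, -4089/4, -129633/32, -1042167/64, -16628745/256, -133246473/512, -8519330265/8192, -68196862155/16384, …
ICs: h(0) = -12.

f: a_k = -3, -9/2, 27/8, -81/16, 1215/128, -5103/256, 45927/1024, -216513/2048, 8444007/32768, -42220035/65536, …
g: a_k = 4, 16, 64, 256, 1024, 4096, 16384, 65536, 262144, 1048576, …
h₀=f·g: eliminate ⇒ L₀, order ≤ 1·1.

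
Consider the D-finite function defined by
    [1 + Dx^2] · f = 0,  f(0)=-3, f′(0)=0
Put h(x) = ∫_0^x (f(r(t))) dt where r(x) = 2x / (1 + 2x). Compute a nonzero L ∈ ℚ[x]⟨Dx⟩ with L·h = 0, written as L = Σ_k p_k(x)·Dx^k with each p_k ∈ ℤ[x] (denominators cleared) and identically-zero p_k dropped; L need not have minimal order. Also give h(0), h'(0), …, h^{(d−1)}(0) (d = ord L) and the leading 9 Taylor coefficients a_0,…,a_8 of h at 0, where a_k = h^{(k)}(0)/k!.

L = 4·Dx + (4 + 24·x + 48·x^2 + 32·x^3)·Dx^2 + (1 + 8·x + 24·x^2 + 32·x^3 + 16·x^4)·Dx^3  (order 3).
h: a_k = 0, -3, 0, 2, -6, 14, -88/3, 6004/105, -522/5, …
ICs: h(0) = 0, h′(0) = -3, h′′(0) = 0.

f: a_k = -3, 0, 3/2, 0, -1/8, 0, 1/240, 0, -1/13440, …
L₀ from L_f via x↦r, Dx↦r'^{-1}Dx.
Integrate: L := L₀·Dx.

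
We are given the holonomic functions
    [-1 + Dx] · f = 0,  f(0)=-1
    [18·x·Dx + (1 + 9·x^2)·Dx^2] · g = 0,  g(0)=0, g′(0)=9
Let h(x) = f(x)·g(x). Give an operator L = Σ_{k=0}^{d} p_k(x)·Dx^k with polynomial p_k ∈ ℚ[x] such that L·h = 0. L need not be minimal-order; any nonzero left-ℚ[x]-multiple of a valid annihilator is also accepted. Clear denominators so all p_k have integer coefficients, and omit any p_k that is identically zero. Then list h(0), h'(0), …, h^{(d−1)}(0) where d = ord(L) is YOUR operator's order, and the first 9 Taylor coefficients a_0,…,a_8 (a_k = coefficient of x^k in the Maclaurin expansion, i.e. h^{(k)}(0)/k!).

L = (1 - 18·x + 9·x^2) + (-2 + 18·x - 18·x^2)·Dx + (1 + 9·x^2)·Dx^2  (order 2).
h: a_k = 0, -9, -9, 45/2, 51/2, -5307/40, -1131/8, 484679/560, 511397/560, …
ICs: h(0) = 0, h′(0) = -9.

f: a_k = -1, -1, -1/2, -1/6, -1/24, -1/120, -1/720, -1/5040, -1/40320, …
g: a_k = 0, 9, 0, -27, 0, 729/5, 0, -6561/7, 0, …
f·g: L₀ = L_f ⊗_s L_g, ord ≤ 1·2.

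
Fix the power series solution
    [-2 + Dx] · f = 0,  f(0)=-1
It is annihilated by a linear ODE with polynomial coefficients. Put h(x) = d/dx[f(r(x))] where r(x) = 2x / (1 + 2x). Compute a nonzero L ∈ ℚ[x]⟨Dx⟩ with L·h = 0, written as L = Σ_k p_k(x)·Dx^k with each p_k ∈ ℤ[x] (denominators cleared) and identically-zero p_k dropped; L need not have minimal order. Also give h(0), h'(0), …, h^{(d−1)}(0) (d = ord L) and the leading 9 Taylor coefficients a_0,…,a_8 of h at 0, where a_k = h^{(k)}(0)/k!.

f: a_k = -1, -2, -2, -4/3, -2/3, -4/15, -4/45, -8/315, -2/315, …
Change of var in L_f (x↦r) gives L₀.
h=h₀': d/dx-closure on L₀ ⇒ L.
L = -8·x + (-1 - 4·x - 4·x^2)·Dx  (order 1).
h: a_k = -4, 0, 16, -128/3, 64, -512/15, -1280/9, 65536/105, -72704/45, …
ICs: h(0) = -4.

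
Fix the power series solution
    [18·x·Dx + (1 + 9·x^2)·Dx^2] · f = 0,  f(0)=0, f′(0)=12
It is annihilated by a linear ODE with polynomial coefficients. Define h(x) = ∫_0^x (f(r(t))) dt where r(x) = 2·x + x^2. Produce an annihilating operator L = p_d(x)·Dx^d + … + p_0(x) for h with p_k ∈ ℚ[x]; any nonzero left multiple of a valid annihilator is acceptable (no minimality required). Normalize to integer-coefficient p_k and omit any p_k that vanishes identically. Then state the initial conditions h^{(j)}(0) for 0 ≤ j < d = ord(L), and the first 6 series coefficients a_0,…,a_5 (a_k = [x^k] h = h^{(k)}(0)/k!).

L = (-1 + 72·x + 144·x^2 + 108·x^3 + 27·x^4)·Dx^2 + (1 + x + 36·x^2 + 72·x^3 + 45·x^4 + 9·x^5)·Dx^3  (order 3).
h: a_k = 0, 0, 12, 4, -72, -432/5, …
ICs: h(0) = 0, h′(0) = 0, h′′(0) = 24.

f: a_k = 0, 12, 0, -36, 0, 972/5, …
L₀ from L_f via x↦r, Dx↦r'^{-1}Dx.
∫: right-multiply L₀ by Dx.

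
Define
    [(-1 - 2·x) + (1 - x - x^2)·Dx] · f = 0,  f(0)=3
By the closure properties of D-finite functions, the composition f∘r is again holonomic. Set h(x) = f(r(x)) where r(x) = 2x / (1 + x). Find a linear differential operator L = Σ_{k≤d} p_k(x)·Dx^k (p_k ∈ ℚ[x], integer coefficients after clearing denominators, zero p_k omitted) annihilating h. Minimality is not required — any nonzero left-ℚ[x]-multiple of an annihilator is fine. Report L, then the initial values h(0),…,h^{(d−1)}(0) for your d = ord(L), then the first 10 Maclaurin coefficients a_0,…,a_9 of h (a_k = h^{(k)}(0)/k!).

f: a_k = 3, 3, 6, 9, 15, 24, 39, 63, 102, 165, …
h₀=f(r): pull back L_f along r ⇒ L₀.
L = (2 + 10·x) + (-1 - x + 5·x^2 + 5·x^3)·Dx  (order 1).
h: a_k = 3, 6, 18, 30, 90, 150, 450, 750, 2250, 3750, …
ICs: h(0) = 3.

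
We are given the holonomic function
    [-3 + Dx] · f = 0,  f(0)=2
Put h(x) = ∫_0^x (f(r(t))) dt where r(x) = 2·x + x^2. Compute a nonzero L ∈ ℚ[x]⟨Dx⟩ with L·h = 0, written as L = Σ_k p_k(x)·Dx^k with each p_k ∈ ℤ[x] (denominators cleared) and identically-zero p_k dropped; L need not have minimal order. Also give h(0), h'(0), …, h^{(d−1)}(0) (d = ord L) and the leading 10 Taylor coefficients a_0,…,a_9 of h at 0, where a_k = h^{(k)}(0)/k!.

f: a_k = 2, 6, 9, 9, 27/4, 81/20, 81/40, 243/280, 729/2240, 243/2240, …
L₀ from L_f via x↦r, Dx↦r'^{-1}Dx.
h=∫₀ˣh₀: take L = L₀·Dx.
L = (-6 - 6·x)·Dx + Dx^2  (order 2).
h: a_k = 0, 2, 6, 14, 27, 45, 333/5, 3123/35, 15363/140, 17529/140, …
ICs: h(0) = 0, h′(0) = 2.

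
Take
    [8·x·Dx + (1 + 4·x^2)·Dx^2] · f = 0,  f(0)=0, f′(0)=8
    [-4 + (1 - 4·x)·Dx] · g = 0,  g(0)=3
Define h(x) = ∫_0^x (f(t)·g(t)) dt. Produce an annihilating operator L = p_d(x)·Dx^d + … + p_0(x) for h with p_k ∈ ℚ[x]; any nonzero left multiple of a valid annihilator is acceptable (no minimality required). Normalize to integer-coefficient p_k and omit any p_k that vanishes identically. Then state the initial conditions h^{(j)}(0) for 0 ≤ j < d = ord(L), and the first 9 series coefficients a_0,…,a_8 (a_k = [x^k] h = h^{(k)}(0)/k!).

L = 32·x·Dx + (8 - 8·x + 64·x^2)·Dx^2 + (-1 + 4·x - 4·x^2 + 16·x^3)·Dx^3  (order 3).
h: a_k = 0, 0, 12, 32, 88, 1408/5, 14272/15, 114176/35, 398656/35, …
ICs: h(0) = 0, h′(0) = 0, h′′(0) = 24.

f: a_k = 0, 8, 0, -32/3, 0, 128/5, 0, -512/7, 0, …
g: a_k = 3, 12, 48, 192, 768, 3072, 12288, 49152, 196608, …
L₀ := L_f ⊗_s L_g (sym. prod.), ord ≤ 2.
h=∫₀ˣh₀: take L = L₀·Dx.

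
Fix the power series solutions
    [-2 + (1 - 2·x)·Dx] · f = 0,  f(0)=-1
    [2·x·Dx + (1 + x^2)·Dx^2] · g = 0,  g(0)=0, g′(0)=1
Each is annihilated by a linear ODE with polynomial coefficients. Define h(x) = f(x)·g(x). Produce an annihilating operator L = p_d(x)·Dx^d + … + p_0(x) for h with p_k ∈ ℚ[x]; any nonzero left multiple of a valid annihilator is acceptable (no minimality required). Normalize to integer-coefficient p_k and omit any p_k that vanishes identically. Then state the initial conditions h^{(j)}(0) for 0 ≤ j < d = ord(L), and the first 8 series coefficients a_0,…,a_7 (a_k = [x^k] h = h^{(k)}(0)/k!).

L = 4·x + (4 - 2·x + 8·x^2)·Dx + (-1 + 2·x - x^2 + 2·x^3)·Dx^2  (order 2).
h: a_k = 0, -1, -2, -11/3, -22/3, -223/15, -446/15, -6229/105, …
ICs: h(0) = 0, h′(0) = -1.

f: a_k = -1, -2, -4, -8, -16, -32, -64, -128, …
g: a_k = 0, 1, 0, -1/3, 0, 1/5, 0, -1/7, …
L₀ := L_f ⊗_s L_g (sym. prod.), ord ≤ 2.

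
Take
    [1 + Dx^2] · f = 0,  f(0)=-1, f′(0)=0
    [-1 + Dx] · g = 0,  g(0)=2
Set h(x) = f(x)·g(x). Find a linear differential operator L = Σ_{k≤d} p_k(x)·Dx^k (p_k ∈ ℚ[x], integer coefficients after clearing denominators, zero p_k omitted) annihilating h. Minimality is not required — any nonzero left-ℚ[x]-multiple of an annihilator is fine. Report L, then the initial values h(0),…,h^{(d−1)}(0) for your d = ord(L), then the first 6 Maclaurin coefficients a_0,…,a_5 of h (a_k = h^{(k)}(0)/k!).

L = 2 - 2·Dx + Dx^2  (order 2).
h: a_k = -2, -2, 0, 2/3, 1/3, 1/15, …
ICs: h(0) = -2, h′(0) = -2.

f: a_k = -1, 0, 1/2, 0, -1/24, 0, …
g: a_k = 2, 2, 1, 1/3, 1/12, 1/60, …
L₀ := L_f ⊗_s L_g (sym. prod.), ord ≤ 2.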